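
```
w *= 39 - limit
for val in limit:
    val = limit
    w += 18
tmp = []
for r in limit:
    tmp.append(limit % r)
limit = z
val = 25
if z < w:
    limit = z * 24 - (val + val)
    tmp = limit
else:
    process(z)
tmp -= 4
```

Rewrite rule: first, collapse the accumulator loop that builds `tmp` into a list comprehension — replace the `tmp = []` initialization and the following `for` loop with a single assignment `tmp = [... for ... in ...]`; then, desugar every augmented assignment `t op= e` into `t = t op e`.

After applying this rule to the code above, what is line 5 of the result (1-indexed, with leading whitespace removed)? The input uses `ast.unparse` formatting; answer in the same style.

tmp = [limit % r for r in limit]

Transformed code:
w = w * (39 - limit)
for val in limit:
    val = limit
    w = w + 18
tmp = [limit % r for r in limit]
limit = z
val = 25
if z < w:
    limit = z * 24 - (val + val)
    tmp = limit
else:
    process(z)
tmp = tmp - 4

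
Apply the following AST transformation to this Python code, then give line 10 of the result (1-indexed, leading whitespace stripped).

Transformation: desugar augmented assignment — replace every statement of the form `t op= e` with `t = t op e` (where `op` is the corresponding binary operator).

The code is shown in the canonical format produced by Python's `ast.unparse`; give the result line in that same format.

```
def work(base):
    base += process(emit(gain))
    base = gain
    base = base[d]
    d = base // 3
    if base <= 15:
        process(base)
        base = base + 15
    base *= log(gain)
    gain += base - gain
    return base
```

Transformed code:
def work(base):
    base = base + process(emit(gain))
    base = gain
    base = base[d]
    d = base // 3
    if base <= 15:
        process(base)
        base = base + 15
    base = base * log(gain)
    gain = gain + (base - gain)
    return base

gain = gain + (base - gain)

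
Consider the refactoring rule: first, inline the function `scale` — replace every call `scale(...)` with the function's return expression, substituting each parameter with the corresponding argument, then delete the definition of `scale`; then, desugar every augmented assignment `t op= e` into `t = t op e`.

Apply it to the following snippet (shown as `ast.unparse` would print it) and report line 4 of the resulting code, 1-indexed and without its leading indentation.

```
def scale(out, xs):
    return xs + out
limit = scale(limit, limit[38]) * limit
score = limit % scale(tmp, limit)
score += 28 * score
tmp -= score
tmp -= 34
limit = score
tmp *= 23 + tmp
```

tmp = tmp - score

Transformed code:
limit = (limit[38] + limit) * limit
score = limit % (limit + tmp)
score = score + 28 * score
tmp = tmp - score
tmp = tmp - 34
limit = score
tmp = tmp * (23 + tmp)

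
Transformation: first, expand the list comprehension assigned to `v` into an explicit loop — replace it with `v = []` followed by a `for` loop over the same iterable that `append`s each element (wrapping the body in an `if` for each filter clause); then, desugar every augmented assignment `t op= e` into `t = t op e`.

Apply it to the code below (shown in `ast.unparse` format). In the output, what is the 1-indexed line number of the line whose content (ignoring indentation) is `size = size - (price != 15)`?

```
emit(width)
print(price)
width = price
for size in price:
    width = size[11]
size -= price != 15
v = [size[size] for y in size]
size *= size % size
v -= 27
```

6

Transformed code:
emit(width)
print(price)
width = price
for size in price:
    width = size[11]
size = size - (price != 15)
v = []
for y in size:
    v.append(size[size])
size = size * (size % size)
v = v - 27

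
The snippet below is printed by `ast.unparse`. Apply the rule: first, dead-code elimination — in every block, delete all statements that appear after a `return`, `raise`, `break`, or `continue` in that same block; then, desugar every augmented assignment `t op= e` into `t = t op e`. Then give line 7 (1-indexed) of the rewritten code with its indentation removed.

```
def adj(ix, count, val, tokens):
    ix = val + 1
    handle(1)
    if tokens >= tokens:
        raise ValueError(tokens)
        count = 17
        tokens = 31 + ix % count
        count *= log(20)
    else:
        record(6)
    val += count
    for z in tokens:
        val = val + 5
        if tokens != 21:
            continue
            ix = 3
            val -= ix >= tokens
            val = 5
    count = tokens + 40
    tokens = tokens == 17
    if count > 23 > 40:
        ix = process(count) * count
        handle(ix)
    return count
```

record(6)

Transformed code:
def adj(ix, count, val, tokens):
    ix = val + 1
    handle(1)
    if tokens >= tokens:
        raise ValueError(tokens)
    else:
        record(6)
    val = val + count
    for z in tokens:
        val = val + 5
        if tokens != 21:
            continue
    count = tokens + 40
    tokens = tokens == 17
    if count > 23 > 40:
        ix = process(count) * count
        handle(ix)
    return count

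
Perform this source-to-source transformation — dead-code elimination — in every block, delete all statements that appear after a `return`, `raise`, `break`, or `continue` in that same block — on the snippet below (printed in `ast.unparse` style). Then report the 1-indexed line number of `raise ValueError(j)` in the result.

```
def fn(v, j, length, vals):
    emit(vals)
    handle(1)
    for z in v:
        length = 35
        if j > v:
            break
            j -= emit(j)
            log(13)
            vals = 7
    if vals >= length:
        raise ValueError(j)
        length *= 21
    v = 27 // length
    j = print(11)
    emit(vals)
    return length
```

9

Transformed code:
def fn(v, j, length, vals):
    emit(vals)
    handle(1)
    for z in v:
        length = 35
        if j > v:
            break
    if vals >= length:
        raise ValueError(j)
    v = 27 // length
    j = print(11)
    emit(vals)
    return length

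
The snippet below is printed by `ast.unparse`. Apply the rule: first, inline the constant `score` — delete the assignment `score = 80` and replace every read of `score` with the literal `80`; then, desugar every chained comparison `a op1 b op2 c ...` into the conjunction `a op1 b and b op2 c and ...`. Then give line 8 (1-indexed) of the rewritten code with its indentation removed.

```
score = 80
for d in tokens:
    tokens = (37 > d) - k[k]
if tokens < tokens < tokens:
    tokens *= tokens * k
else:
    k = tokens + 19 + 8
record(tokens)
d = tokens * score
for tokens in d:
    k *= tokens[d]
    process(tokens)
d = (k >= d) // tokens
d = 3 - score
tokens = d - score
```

Transformed code:
for d in tokens:
    tokens = (37 > d) - k[k]
if tokens < tokens and tokens < tokens:
    tokens *= tokens * k
else:
    k = tokens + 19 + 8
record(tokens)
d = tokens * 80
for tokens in d:
    k *= tokens[d]
    process(tokens)
d = (k >= d) // tokens
d = 3 - 80
tokens = d - 80

d = tokens * 80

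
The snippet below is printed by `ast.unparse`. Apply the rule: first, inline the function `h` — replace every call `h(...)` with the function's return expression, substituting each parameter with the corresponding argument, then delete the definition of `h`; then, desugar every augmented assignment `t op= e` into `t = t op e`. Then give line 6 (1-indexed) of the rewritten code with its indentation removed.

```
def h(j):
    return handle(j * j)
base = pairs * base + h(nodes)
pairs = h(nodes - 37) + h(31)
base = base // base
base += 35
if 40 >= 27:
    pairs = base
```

Transformed code:
base = pairs * base + handle(nodes * nodes)
pairs = handle((nodes - 37) * (nodes - 37)) + handle(31 * 31)
base = base // base
base = base + 35
if 40 >= 27:
    pairs = base

pairs = base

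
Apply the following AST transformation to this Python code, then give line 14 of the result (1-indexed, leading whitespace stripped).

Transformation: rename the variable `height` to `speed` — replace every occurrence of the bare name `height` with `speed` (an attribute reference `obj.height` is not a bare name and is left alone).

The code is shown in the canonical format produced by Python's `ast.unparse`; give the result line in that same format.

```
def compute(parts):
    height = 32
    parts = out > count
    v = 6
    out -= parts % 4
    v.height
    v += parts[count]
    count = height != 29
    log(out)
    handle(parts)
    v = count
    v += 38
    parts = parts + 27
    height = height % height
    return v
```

Transformed code:
def compute(parts):
    speed = 32
    parts = out > count
    v = 6
    out -= parts % 4
    v.height
    v += parts[count]
    count = speed != 29
    log(out)
    handle(parts)
    v = count
    v += 38
    parts = parts + 27
    speed = speed % speed
    return v

speed = speed % speed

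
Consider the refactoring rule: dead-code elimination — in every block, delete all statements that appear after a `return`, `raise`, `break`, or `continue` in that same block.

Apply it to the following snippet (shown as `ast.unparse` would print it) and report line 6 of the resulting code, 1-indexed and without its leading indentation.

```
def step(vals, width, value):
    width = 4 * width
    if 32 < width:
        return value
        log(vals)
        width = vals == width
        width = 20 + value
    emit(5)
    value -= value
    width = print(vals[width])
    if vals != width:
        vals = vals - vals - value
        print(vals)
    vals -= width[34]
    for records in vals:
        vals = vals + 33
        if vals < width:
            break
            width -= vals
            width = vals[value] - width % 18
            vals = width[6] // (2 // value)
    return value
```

Transformed code:
def step(vals, width, value):
    width = 4 * width
    if 32 < width:
        return value
    emit(5)
    value -= value
    width = print(vals[width])
    if vals != width:
        vals = vals - vals - value
        print(vals)
    vals -= width[34]
    for records in vals:
        vals = vals + 33
        if vals < width:
            break
    return value

value -= value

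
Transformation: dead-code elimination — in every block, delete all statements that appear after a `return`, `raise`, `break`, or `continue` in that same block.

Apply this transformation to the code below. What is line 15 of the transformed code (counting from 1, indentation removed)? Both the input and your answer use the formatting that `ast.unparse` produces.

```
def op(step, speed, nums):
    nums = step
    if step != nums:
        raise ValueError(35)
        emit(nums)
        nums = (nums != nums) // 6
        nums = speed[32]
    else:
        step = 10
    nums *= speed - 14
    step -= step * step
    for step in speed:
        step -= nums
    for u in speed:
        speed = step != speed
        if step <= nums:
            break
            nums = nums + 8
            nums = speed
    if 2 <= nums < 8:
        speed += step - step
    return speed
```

if 2 <= nums < 8:

Transformed code:
def op(step, speed, nums):
    nums = step
    if step != nums:
        raise ValueError(35)
    else:
        step = 10
    nums *= speed - 14
    step -= step * step
    for step in speed:
        step -= nums
    for u in speed:
        speed = step != speed
        if step <= nums:
            break
    if 2 <= nums < 8:
        speed += step - step
    return speed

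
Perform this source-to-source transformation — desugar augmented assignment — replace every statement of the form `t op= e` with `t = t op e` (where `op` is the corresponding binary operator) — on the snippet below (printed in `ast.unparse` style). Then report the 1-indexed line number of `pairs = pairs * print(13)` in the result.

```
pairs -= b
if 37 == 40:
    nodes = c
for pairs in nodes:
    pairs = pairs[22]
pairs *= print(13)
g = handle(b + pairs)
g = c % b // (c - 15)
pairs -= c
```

Transformed code:
pairs = pairs - b
if 37 == 40:
    nodes = c
for pairs in nodes:
    pairs = pairs[22]
pairs = pairs * print(13)
g = handle(b + pairs)
g = c % b // (c - 15)
pairs = pairs - c

6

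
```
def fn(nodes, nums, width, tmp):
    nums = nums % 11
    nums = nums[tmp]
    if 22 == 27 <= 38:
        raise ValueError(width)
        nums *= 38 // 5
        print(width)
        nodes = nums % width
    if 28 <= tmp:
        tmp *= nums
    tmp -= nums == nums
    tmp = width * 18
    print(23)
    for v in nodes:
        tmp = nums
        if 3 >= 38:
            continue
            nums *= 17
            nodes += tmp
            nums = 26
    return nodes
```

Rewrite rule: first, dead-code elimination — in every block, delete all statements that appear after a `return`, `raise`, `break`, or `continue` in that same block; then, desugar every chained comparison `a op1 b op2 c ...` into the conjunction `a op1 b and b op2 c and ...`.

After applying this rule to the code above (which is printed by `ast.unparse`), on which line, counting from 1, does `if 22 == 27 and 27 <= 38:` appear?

4

Transformed code:
def fn(nodes, nums, width, tmp):
    nums = nums % 11
    nums = nums[tmp]
    if 22 == 27 and 27 <= 38:
        raise ValueError(width)
    if 28 <= tmp:
        tmp *= nums
    tmp -= nums == nums
    tmp = width * 18
    print(23)
    for v in nodes:
        tmp = nums
        if 3 >= 38:
            continue
    return nodes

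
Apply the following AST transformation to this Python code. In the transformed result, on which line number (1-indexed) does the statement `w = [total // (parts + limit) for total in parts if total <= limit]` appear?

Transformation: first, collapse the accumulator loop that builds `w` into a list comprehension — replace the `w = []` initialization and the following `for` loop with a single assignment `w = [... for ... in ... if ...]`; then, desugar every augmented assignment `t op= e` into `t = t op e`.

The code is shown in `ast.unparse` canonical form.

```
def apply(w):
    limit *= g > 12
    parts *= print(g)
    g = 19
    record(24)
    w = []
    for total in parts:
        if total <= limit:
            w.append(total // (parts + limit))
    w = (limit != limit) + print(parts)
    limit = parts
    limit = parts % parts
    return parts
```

Transformed code:
def apply(w):
    limit = limit * (g > 12)
    parts = parts * print(g)
    g = 19
    record(24)
    w = [total // (parts + limit) for total in parts if total <= limit]
    w = (limit != limit) + print(parts)
    limit = parts
    limit = parts % parts
    return parts

6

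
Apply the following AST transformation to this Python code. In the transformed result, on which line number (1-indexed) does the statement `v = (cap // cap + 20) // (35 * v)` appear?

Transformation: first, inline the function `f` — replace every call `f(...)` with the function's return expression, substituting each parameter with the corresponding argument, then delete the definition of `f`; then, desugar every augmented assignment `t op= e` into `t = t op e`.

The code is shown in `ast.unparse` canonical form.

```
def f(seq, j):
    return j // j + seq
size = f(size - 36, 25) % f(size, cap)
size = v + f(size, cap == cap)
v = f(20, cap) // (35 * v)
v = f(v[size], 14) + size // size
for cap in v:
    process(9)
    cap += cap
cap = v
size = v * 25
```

Transformed code:
size = (25 // 25 + (size - 36)) % (cap // cap + size)
size = v + ((cap == cap) // (cap == cap) + size)
v = (cap // cap + 20) // (35 * v)
v = 14 // 14 + v[size] + size // size
for cap in v:
    process(9)
    cap = cap + cap
cap = v
size = v * 25

3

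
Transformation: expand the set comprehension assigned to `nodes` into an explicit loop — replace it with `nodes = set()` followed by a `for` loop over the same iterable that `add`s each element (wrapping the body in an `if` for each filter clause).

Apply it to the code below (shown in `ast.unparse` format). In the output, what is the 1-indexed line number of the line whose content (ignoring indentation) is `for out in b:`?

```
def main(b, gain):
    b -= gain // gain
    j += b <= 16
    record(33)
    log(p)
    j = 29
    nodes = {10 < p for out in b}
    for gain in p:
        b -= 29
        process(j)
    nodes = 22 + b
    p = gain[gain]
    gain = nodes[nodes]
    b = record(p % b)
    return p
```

8

Transformed code:
def main(b, gain):
    b -= gain // gain
    j += b <= 16
    record(33)
    log(p)
    j = 29
    nodes = set()
    for out in b:
        nodes.add(10 < p)
    for gain in p:
        b -= 29
        process(j)
    nodes = 22 + b
    p = gain[gain]
    gain = nodes[nodes]
    b = record(p % b)
    return p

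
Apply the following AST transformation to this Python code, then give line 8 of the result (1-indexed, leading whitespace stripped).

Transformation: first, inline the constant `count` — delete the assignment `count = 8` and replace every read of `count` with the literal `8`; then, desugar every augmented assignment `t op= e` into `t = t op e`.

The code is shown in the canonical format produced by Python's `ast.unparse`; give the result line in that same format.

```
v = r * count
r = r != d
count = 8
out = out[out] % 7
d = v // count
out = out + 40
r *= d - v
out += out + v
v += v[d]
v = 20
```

v = v + v[d]

Transformed code:
v = r * 8
r = r != d
out = out[out] % 7
d = v // 8
out = out + 40
r = r * (d - v)
out = out + (out + v)
v = v + v[d]
v = 20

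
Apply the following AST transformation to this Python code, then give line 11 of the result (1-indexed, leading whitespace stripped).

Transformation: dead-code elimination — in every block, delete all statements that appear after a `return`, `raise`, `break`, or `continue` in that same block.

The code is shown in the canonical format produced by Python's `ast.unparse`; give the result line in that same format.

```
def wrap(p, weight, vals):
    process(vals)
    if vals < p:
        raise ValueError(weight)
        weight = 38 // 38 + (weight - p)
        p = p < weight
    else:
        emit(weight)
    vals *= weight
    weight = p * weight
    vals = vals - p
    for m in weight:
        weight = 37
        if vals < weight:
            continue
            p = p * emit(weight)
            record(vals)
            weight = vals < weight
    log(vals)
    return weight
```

weight = 37

Transformed code:
def wrap(p, weight, vals):
    process(vals)
    if vals < p:
        raise ValueError(weight)
    else:
        emit(weight)
    vals *= weight
    weight = p * weight
    vals = vals - p
    for m in weight:
        weight = 37
        if vals < weight:
            continue
    log(vals)
    return weight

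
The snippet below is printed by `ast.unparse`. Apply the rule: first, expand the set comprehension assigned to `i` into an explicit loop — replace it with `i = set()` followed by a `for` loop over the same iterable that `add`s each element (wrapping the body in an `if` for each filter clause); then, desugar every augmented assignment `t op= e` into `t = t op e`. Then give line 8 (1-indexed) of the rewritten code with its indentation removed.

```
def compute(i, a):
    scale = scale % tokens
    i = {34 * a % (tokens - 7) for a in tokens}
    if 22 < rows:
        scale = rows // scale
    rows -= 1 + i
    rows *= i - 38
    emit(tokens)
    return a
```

rows = rows - (1 + i)

Transformed code:
def compute(i, a):
    scale = scale % tokens
    i = set()
    for a in tokens:
        i.add(34 * a % (tokens - 7))
    if 22 < rows:
        scale = rows // scale
    rows = rows - (1 + i)
    rows = rows * (i - 38)
    emit(tokens)
    return a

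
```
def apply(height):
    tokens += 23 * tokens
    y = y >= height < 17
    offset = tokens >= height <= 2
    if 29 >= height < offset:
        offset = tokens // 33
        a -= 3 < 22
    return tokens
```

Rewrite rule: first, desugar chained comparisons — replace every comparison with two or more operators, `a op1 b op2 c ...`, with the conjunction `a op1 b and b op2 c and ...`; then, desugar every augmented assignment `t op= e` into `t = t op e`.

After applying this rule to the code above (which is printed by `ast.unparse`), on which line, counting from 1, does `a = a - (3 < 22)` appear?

Transformed code:
def apply(height):
    tokens = tokens + 23 * tokens
    y = y >= height and height < 17
    offset = tokens >= height and height <= 2
    if 29 >= height and height < offset:
        offset = tokens // 33
        a = a - (3 < 22)
    return tokens

7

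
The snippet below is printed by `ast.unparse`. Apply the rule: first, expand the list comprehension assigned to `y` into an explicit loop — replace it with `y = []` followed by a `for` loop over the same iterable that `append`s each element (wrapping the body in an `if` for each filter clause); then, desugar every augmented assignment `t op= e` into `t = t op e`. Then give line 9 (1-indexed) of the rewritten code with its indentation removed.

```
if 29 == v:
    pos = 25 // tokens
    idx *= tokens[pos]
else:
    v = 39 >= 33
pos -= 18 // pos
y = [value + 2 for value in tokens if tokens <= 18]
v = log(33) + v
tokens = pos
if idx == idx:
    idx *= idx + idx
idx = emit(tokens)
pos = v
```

if tokens <= 18:

Transformed code:
if 29 == v:
    pos = 25 // tokens
    idx = idx * tokens[pos]
else:
    v = 39 >= 33
pos = pos - 18 // pos
y = []
for value in tokens:
    if tokens <= 18:
        y.append(value + 2)
v = log(33) + v
tokens = pos
if idx == idx:
    idx = idx * (idx + idx)
idx = emit(tokens)
pos = v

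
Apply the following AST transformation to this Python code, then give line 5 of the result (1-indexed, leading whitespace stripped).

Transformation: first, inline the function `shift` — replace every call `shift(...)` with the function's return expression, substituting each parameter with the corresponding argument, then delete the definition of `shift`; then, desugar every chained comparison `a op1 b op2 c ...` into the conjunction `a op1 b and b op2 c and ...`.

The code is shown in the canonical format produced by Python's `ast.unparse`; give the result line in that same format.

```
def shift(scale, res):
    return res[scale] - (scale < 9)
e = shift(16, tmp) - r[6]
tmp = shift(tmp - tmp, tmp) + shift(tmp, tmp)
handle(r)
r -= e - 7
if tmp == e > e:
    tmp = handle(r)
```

if tmp == e and e > e:

Transformed code:
e = tmp[16] - (16 < 9) - r[6]
tmp = tmp[tmp - tmp] - (tmp - tmp < 9) + (tmp[tmp] - (tmp < 9))
handle(r)
r -= e - 7
if tmp == e and e > e:
    tmp = handle(r)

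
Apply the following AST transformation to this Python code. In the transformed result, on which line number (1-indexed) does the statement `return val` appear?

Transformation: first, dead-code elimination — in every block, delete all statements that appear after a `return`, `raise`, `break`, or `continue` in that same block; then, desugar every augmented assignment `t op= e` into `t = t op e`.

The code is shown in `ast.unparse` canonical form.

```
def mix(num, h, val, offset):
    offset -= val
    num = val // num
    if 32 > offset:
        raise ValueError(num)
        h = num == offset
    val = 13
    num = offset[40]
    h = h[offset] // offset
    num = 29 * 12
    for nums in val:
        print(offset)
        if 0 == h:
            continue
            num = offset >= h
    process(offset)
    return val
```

Transformed code:
def mix(num, h, val, offset):
    offset = offset - val
    num = val // num
    if 32 > offset:
        raise ValueError(num)
    val = 13
    num = offset[40]
    h = h[offset] // offset
    num = 29 * 12
    for nums in val:
        print(offset)
        if 0 == h:
            continue
    process(offset)
    return val

15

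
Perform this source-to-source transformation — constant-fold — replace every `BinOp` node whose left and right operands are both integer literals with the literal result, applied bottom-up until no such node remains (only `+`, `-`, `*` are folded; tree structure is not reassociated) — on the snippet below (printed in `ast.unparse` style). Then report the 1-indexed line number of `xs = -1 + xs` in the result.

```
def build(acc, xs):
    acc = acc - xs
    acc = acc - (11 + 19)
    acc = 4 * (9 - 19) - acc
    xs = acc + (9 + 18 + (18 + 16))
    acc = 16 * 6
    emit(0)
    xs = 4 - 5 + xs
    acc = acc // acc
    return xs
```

8

Transformed code:
def build(acc, xs):
    acc = acc - xs
    acc = acc - 30
    acc = -40 - acc
    xs = acc + 61
    acc = 96
    emit(0)
    xs = -1 + xs
    acc = acc // acc
    return xs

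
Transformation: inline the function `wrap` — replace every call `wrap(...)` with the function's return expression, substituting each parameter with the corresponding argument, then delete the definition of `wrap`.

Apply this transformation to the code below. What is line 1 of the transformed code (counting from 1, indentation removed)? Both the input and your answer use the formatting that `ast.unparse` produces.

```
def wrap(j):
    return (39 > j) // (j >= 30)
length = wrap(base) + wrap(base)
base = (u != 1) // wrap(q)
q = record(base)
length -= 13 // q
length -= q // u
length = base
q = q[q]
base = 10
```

Transformed code:
length = (39 > base) // (base >= 30) + (39 > base) // (base >= 30)
base = (u != 1) // ((39 > q) // (q >= 30))
q = record(base)
length -= 13 // q
length -= q // u
length = base
q = q[q]
base = 10

length = (39 > base) // (base >= 30) + (39 > base) // (base >= 30)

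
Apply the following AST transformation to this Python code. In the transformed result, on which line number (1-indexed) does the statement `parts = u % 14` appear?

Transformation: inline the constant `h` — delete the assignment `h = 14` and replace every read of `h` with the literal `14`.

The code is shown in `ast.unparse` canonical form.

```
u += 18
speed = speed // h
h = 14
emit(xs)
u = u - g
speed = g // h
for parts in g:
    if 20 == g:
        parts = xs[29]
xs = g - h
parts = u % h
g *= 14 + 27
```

Transformed code:
u += 18
speed = speed // 14
emit(xs)
u = u - g
speed = g // 14
for parts in g:
    if 20 == g:
        parts = xs[29]
xs = g - 14
parts = u % 14
g *= 14 + 27

10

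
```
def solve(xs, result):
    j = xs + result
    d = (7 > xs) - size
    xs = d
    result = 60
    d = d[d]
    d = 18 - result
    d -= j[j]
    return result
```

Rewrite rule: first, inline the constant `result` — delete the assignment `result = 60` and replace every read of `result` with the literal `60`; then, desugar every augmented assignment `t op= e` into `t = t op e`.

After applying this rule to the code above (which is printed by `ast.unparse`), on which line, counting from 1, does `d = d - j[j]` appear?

Transformed code:
def solve(xs, result):
    j = xs + 60
    d = (7 > xs) - size
    xs = d
    d = d[d]
    d = 18 - 60
    d = d - j[j]
    return 60

7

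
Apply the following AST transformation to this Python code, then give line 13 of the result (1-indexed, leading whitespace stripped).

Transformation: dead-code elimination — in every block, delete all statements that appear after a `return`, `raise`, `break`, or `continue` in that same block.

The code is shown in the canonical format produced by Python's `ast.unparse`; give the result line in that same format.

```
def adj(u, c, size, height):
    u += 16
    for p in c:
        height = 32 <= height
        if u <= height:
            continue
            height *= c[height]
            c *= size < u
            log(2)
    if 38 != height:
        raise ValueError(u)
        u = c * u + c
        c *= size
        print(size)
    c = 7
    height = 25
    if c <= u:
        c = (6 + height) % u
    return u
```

return u

Transformed code:
def adj(u, c, size, height):
    u += 16
    for p in c:
        height = 32 <= height
        if u <= height:
            continue
    if 38 != height:
        raise ValueError(u)
    c = 7
    height = 25
    if c <= u:
        c = (6 + height) % u
    return u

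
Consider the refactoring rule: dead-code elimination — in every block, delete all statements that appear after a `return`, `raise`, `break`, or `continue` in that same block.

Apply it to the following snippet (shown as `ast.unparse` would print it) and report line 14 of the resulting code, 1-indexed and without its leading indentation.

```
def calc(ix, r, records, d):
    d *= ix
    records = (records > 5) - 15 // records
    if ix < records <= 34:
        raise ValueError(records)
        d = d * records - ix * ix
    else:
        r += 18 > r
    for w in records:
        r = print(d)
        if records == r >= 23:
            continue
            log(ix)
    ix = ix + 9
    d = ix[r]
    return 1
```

Transformed code:
def calc(ix, r, records, d):
    d *= ix
    records = (records > 5) - 15 // records
    if ix < records <= 34:
        raise ValueError(records)
    else:
        r += 18 > r
    for w in records:
        r = print(d)
        if records == r >= 23:
            continue
    ix = ix + 9
    d = ix[r]
    return 1

return 1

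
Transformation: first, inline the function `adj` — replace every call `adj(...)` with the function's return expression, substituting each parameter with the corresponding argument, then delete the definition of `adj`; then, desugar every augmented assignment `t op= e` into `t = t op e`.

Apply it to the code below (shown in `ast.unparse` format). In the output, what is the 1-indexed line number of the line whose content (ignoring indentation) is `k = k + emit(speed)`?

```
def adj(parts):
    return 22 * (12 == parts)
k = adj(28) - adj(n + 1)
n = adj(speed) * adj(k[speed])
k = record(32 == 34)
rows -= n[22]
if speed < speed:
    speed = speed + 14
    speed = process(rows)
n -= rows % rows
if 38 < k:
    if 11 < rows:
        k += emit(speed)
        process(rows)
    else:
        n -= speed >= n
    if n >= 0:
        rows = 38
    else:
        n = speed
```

Transformed code:
k = 22 * (12 == 28) - 22 * (12 == n + 1)
n = 22 * (12 == speed) * (22 * (12 == k[speed]))
k = record(32 == 34)
rows = rows - n[22]
if speed < speed:
    speed = speed + 14
    speed = process(rows)
n = n - rows % rows
if 38 < k:
    if 11 < rows:
        k = k + emit(speed)
        process(rows)
    else:
        n = n - (speed >= n)
    if n >= 0:
        rows = 38
    else:
        n = speed

11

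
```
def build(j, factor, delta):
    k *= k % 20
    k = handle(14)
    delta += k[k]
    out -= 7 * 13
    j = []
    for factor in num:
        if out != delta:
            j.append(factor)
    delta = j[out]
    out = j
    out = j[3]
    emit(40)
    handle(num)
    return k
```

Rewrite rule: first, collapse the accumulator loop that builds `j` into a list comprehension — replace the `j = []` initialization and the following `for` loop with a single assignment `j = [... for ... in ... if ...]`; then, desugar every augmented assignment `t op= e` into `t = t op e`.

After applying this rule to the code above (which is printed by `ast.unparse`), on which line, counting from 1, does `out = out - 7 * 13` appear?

5

Transformed code:
def build(j, factor, delta):
    k = k * (k % 20)
    k = handle(14)
    delta = delta + k[k]
    out = out - 7 * 13
    j = [factor for factor in num if out != delta]
    delta = j[out]
    out = j
    out = j[3]
    emit(40)
    handle(num)
    return k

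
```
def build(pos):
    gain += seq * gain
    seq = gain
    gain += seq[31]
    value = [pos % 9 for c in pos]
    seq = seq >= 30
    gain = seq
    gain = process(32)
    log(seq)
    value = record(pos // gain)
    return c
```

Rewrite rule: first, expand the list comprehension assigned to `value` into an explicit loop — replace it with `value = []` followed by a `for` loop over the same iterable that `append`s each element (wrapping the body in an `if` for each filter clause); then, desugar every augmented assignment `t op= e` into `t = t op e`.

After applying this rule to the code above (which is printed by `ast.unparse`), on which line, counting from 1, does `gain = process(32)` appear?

Transformed code:
def build(pos):
    gain = gain + seq * gain
    seq = gain
    gain = gain + seq[31]
    value = []
    for c in pos:
        value.append(pos % 9)
    seq = seq >= 30
    gain = seq
    gain = process(32)
    log(seq)
    value = record(pos // gain)
    return c

10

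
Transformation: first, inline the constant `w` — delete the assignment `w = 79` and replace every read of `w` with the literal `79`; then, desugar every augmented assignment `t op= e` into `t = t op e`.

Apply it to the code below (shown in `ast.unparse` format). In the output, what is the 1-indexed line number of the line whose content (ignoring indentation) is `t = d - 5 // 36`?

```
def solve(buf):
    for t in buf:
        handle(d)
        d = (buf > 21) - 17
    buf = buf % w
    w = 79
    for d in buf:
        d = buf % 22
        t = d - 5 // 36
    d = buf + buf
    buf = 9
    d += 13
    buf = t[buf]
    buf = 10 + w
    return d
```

8

Transformed code:
def solve(buf):
    for t in buf:
        handle(d)
        d = (buf > 21) - 17
    buf = buf % 79
    for d in buf:
        d = buf % 22
        t = d - 5 // 36
    d = buf + buf
    buf = 9
    d = d + 13
    buf = t[buf]
    buf = 10 + 79
    return d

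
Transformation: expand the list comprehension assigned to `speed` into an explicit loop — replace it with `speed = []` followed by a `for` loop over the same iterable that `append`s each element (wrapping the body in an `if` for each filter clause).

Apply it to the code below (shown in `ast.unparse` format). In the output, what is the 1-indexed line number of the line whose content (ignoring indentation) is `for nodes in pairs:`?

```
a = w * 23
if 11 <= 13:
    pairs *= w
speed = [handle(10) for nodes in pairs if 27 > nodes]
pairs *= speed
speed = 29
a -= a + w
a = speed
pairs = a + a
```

5

Transformed code:
a = w * 23
if 11 <= 13:
    pairs *= w
speed = []
for nodes in pairs:
    if 27 > nodes:
        speed.append(handle(10))
pairs *= speed
speed = 29
a -= a + w
a = speed
pairs = a + a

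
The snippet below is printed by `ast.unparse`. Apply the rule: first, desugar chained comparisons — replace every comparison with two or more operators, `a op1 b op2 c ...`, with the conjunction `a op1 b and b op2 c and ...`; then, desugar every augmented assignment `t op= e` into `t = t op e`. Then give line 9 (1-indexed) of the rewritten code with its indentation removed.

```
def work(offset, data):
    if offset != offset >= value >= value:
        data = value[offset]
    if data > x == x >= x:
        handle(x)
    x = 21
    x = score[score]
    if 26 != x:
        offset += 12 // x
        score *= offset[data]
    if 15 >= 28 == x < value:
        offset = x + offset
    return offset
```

Transformed code:
def work(offset, data):
    if offset != offset and offset >= value and (value >= value):
        data = value[offset]
    if data > x and x == x and (x >= x):
        handle(x)
    x = 21
    x = score[score]
    if 26 != x:
        offset = offset + 12 // x
        score = score * offset[data]
    if 15 >= 28 and 28 == x and (x < value):
        offset = x + offset
    return offset

offset = offset + 12 // x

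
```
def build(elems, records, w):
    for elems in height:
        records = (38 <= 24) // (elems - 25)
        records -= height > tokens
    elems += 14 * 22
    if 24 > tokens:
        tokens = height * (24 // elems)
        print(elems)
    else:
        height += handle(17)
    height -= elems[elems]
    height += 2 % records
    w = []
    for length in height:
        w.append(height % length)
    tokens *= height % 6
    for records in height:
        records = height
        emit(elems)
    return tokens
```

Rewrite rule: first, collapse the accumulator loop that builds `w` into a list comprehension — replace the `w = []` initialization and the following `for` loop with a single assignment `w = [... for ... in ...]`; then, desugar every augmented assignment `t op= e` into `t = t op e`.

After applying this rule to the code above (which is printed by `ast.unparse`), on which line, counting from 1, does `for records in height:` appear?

Transformed code:
def build(elems, records, w):
    for elems in height:
        records = (38 <= 24) // (elems - 25)
        records = records - (height > tokens)
    elems = elems + 14 * 22
    if 24 > tokens:
        tokens = height * (24 // elems)
        print(elems)
    else:
        height = height + handle(17)
    height = height - elems[elems]
    height = height + 2 % records
    w = [height % length for length in height]
    tokens = tokens * (height % 6)
    for records in height:
        records = height
        emit(elems)
    return tokens

15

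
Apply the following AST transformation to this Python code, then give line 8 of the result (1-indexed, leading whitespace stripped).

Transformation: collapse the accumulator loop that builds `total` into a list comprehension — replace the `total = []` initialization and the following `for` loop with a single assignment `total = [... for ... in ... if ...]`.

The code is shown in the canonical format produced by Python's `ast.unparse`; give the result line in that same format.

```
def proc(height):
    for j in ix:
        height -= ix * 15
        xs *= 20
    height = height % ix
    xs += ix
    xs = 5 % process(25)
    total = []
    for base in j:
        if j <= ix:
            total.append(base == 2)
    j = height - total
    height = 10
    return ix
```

total = [base == 2 for base in j if j <= ix]

Transformed code:
def proc(height):
    for j in ix:
        height -= ix * 15
        xs *= 20
    height = height % ix
    xs += ix
    xs = 5 % process(25)
    total = [base == 2 for base in j if j <= ix]
    j = height - total
    height = 10
    return ix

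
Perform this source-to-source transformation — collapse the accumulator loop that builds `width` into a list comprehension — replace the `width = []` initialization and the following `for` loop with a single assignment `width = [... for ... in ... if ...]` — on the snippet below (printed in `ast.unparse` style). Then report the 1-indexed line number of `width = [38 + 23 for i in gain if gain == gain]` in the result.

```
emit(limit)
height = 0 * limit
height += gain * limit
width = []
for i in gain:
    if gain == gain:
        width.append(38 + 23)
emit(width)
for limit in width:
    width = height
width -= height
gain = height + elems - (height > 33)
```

Transformed code:
emit(limit)
height = 0 * limit
height += gain * limit
width = [38 + 23 for i in gain if gain == gain]
emit(width)
for limit in width:
    width = height
width -= height
gain = height + elems - (height > 33)

4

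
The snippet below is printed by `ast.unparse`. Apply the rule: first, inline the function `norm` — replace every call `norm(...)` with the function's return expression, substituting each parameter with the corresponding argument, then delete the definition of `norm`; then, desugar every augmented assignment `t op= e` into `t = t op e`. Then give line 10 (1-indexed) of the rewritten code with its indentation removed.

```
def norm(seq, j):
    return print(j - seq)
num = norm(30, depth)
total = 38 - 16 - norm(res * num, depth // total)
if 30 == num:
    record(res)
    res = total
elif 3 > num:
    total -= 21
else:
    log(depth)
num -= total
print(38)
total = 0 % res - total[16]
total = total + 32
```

num = num - total

Transformed code:
num = print(depth - 30)
total = 38 - 16 - print(depth // total - res * num)
if 30 == num:
    record(res)
    res = total
elif 3 > num:
    total = total - 21
else:
    log(depth)
num = num - total
print(38)
total = 0 % res - total[16]
total = total + 32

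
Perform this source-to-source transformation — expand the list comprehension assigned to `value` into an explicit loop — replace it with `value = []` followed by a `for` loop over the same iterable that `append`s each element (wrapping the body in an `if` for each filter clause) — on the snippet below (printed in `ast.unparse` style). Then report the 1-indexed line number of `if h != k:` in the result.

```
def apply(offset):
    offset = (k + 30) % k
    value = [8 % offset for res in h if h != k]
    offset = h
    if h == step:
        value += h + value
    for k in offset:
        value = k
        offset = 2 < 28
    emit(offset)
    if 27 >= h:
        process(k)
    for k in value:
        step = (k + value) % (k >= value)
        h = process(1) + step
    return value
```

5

Transformed code:
def apply(offset):
    offset = (k + 30) % k
    value = []
    for res in h:
        if h != k:
            value.append(8 % offset)
    offset = h
    if h == step:
        value += h + value
    for k in offset:
        value = k
        offset = 2 < 28
    emit(offset)
    if 27 >= h:
        process(k)
    for k in value:
        step = (k + value) % (k >= value)
        h = process(1) + step
    return value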